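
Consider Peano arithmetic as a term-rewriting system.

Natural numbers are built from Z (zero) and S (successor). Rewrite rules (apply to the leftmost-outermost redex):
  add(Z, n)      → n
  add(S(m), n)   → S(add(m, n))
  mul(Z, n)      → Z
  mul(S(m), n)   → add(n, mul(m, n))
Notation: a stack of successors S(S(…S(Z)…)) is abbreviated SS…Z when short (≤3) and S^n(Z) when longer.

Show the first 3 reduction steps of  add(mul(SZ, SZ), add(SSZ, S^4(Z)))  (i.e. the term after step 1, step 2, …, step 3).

  start: add(mul(SZ, SZ), add(SSZ, S^4(Z)))
  →1  add(add(SZ, mul(Z, SZ)), add(SSZ, S^4(Z)))
  →2  add(S(add(Z, mul(Z, SZ))), add(SSZ, S^4(Z)))
  →3  S(add(add(Z, mul(Z, SZ)), add(SSZ, S^4(Z))))

Answer: after 3 steps: S(add(add(Z, mul(Z, SZ)), add(SSZ, S^4(Z))))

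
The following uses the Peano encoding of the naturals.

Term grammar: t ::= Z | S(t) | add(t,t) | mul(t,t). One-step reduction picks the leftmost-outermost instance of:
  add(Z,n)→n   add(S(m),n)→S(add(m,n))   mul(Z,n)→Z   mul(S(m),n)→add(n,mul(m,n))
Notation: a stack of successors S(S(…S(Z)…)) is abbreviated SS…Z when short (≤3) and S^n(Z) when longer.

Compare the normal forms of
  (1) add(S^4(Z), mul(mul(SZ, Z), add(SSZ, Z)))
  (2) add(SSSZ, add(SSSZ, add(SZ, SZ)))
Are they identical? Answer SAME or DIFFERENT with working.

Term A:
  start: add(S^4(Z), mul(mul(SZ, Z), add(SSZ, Z)))
  step 1: S(add(SSSZ, mul(mul(SZ, Z), add(SSZ, Z))))
  step 2: S(S(add(SSZ, mul(mul(SZ, Z), add(SSZ, Z)))))
  step 3: S(S(S(add(SZ, mul(mul(SZ, Z), add(SSZ, Z))))))
  step 4: S(S(S(S(add(Z, mul(mul(SZ, Z), add(SSZ, Z)))))))
  step 5: S(S(S(S(mul(mul(SZ, Z), add(SSZ, Z))))))
  step 6: S(S(S(S(mul(add(Z, mul(Z, Z)), add(SSZ, Z))))))
  step 7: S(S(S(S(mul(mul(Z, Z), add(SSZ, Z))))))
  step 8: S(S(S(S(mul(Z, add(SSZ, Z))))))
  step 9: S^4(Z)

Term B:
  start: add(SSSZ, add(SSSZ, add(SZ, SZ)))
  step 1: S(add(SSZ, add(SSSZ, add(SZ, SZ))))
  step 2: S(S(add(SZ, add(SSSZ, add(SZ, SZ)))))
  step 3: S(S(S(add(Z, add(SSSZ, add(SZ, SZ))))))
  step 4: S(S(S(add(SSSZ, add(SZ, SZ)))))
  step 5: S(S(S(S(add(SSZ, add(SZ, SZ))))))
  step 6: S(S(S(S(S(add(SZ, add(SZ, SZ)))))))
  step 7: S(S(S(S(S(S(add(Z, add(SZ, SZ))))))))
  step 8: S(S(S(S(S(S(add(SZ, SZ)))))))
  step 9: S(S(S(S(S(S(S(add(Z, SZ))))))))
  step 10: S^8(Z)

Answer: DIFFERENT — A ⇓ S^4(Z), B ⇓ S^8(Z)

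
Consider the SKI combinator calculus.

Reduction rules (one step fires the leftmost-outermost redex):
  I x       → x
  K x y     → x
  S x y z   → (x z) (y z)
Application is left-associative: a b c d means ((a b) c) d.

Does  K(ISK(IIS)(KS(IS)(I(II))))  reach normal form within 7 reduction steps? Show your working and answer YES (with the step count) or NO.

Answer: YES — reaches normal form K(SI) in 6 ≤ 7 steps

Reduction:
  start: K(ISK(IIS)(KS(IS)(I(II))))
  step 1: K(SK(IIS)(KS(IS)(I(II))))
  step 2: K(K(KS(IS)(I(II)))(IIS(KS(IS)(I(II)))))
  step 3: K(KS(IS)(I(II)))
  step 4: K(S(I(II)))
  step 5: K(S(II))
  step 6: K(SI)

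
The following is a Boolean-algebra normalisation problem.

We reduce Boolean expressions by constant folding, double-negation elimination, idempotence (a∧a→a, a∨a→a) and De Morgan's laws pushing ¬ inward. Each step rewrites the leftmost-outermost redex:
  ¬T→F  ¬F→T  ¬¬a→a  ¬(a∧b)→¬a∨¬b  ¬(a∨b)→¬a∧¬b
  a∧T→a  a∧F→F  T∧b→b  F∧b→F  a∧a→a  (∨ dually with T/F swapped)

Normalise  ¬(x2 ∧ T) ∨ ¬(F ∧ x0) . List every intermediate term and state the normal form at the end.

Answer: normal form = T  (in 7 steps)

Reduction:
  start: ¬(x2 ∧ T) ∨ ¬(F ∧ x0)
  step 1: (¬x2 ∨ ¬T) ∨ ¬(F ∧ x0)
  step 2: (¬x2 ∨ F) ∨ ¬(F ∧ x0)
  step 3: ¬x2 ∨ ¬(F ∧ x0)
  step 4: ¬x2 ∨ (¬F ∨ ¬x0)
  step 5: ¬x2 ∨ (T ∨ ¬x0)
  step 6: ¬x2 ∨ T
  step 7: T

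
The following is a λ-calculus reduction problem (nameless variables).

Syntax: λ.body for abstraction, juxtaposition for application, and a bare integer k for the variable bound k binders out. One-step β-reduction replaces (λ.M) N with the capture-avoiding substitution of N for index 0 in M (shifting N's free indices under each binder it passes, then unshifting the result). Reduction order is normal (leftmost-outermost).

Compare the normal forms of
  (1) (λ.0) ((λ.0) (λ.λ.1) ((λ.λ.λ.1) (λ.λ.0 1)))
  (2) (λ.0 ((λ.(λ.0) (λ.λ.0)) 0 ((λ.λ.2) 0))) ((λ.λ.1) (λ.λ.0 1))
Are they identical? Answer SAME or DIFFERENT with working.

Term A:
  start: (λ.0) ((λ.0) (λ.λ.1) ((λ.λ.λ.1) (λ.λ.0 1)))
  [1] (λ.0) (λ.λ.1) ((λ.λ.λ.1) (λ.λ.0 1))
  [2] (λ.λ.1) ((λ.λ.λ.1) (λ.λ.0 1))
  [3] λ.(λ.λ.λ.1) (λ.λ.0 1)
  [4] λ.λ.λ.1

Term B:
  start: (λ.0 ((λ.(λ.0) (λ.λ.0)) 0 ((λ.λ.2) 0))) ((λ.λ.1) (λ.λ.0 1))
  [1] (λ.λ.1) (λ.λ.0 1) ((λ.(λ.0) (λ.λ.0)) ((λ.λ.1) (λ.λ.0 1)) ((λ.λ.(λ.λ.1) (λ.λ.0 1)) ((λ.λ.1) (λ.λ.0 1))))
  [2] (λ.λ.λ.0 1) ((λ.(λ.0) (λ.λ.0)) ((λ.λ.1) (λ.λ.0 1)) ((λ.λ.(λ.λ.1) (λ.λ.0 1)) ((λ.λ.1) (λ.λ.0 1))))
  [3] λ.λ.0 1

Answer: DIFFERENT — A ⇓ λ.λ.λ.1, B ⇓ λ.λ.0 1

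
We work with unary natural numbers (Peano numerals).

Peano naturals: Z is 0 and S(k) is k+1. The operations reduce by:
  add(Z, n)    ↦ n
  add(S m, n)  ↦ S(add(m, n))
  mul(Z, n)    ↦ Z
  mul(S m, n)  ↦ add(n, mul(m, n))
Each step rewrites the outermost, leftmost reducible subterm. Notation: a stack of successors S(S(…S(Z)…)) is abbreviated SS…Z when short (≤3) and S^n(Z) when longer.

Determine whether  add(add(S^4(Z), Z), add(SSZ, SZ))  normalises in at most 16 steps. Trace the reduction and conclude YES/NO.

  start: add(add(S^4(Z), Z), add(SSZ, SZ))
  [1] add(S(add(SSSZ, Z)), add(SSZ, SZ))
  [2] S(add(add(SSSZ, Z), add(SSZ, SZ)))
  [3] S(add(S(add(SSZ, Z)), add(SSZ, SZ)))
  [4] S(S(add(add(SSZ, Z), add(SSZ, SZ))))
  [5] S(S(add(S(add(SZ, Z)), add(SSZ, SZ))))
  [6] S(S(S(add(add(SZ, Z), add(SSZ, SZ)))))
  [7] S(S(S(add(S(add(Z, Z)), add(SSZ, SZ)))))
  [8] S(S(S(S(add(add(Z, Z), add(SSZ, SZ))))))
  [9] S(S(S(S(add(Z, add(SSZ, SZ))))))
  [10] S(S(S(S(add(SSZ, SZ)))))
  [11] S(S(S(S(S(add(SZ, SZ))))))
  [12] S(S(S(S(S(S(add(Z, SZ)))))))
  [13] S^7(Z)

Answer: YES — reaches normal form S^7(Z) in 13 ≤ 16 steps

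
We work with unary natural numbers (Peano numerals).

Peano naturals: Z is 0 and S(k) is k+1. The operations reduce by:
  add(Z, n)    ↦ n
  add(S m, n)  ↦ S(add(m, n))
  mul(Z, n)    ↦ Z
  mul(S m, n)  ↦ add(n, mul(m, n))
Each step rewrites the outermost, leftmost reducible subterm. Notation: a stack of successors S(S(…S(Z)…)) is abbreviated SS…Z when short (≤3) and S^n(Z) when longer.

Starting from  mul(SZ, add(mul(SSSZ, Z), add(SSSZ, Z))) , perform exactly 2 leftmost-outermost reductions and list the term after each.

Answer: after 2 steps: add(add(add(Z, mul(SSZ, Z)), add(SSSZ, Z)), mul(Z, add(mul(SSSZ, Z), add(SSSZ, Z))))

Derivation:
  start: mul(SZ, add(mul(SSSZ, Z), add(SSSZ, Z)))
  step 1: add(add(mul(SSSZ, Z), add(SSSZ, Z)), mul(Z, add(mul(SSSZ, Z), add(SSSZ, Z))))
  step 2: add(add(add(Z, mul(SSZ, Z)), add(SSSZ, Z)), mul(Z, add(mul(SSSZ, Z), add(SSSZ, Z))))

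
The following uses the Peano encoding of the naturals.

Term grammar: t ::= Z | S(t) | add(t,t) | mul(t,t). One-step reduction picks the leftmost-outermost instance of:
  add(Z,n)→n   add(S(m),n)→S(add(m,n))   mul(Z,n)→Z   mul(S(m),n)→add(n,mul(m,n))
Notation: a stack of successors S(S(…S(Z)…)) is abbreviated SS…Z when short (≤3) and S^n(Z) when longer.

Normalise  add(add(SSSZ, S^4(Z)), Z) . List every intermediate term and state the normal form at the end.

  start: add(add(SSSZ, S^4(Z)), Z)
  [1] add(S(add(SSZ, S^4(Z))), Z)
  [2] S(add(add(SSZ, S^4(Z)), Z))
  [3] S(add(S(add(SZ, S^4(Z))), Z))
  [4] S(S(add(add(SZ, S^4(Z)), Z)))
  [5] S(S(add(S(add(Z, S^4(Z))), Z)))
  [6] S(S(S(add(add(Z, S^4(Z)), Z))))
  [7] S(S(S(add(S^4(Z), Z))))
  [8] S(S(S(S(add(SSSZ, Z)))))
  [9] S(S(S(S(S(add(SSZ, Z))))))
  [10] S(S(S(S(S(S(add(SZ, Z)))))))
  [11] S(S(S(S(S(S(S(add(Z, Z))))))))
  [12] S^7(Z)

Answer: normal form = S^7(Z)  (in 12 steps)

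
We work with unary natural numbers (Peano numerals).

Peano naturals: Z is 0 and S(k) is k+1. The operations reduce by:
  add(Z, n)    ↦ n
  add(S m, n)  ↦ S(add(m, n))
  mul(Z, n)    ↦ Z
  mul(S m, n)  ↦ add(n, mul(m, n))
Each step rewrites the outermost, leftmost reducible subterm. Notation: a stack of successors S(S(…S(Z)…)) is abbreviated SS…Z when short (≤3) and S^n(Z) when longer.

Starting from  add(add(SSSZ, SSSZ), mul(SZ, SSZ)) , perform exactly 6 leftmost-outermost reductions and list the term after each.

Answer: after 6 steps: S(S(S(add(add(Z, SSSZ), mul(SZ, SSZ)))))

Reduction:
  start: add(add(SSSZ, SSSZ), mul(SZ, SSZ))
  [1] add(S(add(SSZ, SSSZ)), mul(SZ, SSZ))
  [2] S(add(add(SSZ, SSSZ), mul(SZ, SSZ)))
  [3] S(add(S(add(SZ, SSSZ)), mul(SZ, SSZ)))
  [4] S(S(add(add(SZ, SSSZ), mul(SZ, SSZ))))
  [5] S(S(add(S(add(Z, SSSZ)), mul(SZ, SSZ))))
  [6] S(S(S(add(add(Z, SSSZ), mul(SZ, SSZ)))))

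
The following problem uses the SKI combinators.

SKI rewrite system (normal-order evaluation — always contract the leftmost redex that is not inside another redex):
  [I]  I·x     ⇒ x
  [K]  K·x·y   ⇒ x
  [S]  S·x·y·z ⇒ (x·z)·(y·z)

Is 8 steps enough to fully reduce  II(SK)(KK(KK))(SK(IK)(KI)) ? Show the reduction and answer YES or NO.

Answer: YES — reaches normal form KI in 6 ≤ 8 steps

Working:
  start: II(SK)(KK(KK))(SK(IK)(KI))
  step 1: I(SK)(KK(KK))(SK(IK)(KI))
  step 2: SK(KK(KK))(SK(IK)(KI))
  step 3: K(SK(IK)(KI))(KK(KK)(SK(IK)(KI)))
  step 4: SK(IK)(KI)
  step 5: K(KI)(IK(KI))
  step 6: KI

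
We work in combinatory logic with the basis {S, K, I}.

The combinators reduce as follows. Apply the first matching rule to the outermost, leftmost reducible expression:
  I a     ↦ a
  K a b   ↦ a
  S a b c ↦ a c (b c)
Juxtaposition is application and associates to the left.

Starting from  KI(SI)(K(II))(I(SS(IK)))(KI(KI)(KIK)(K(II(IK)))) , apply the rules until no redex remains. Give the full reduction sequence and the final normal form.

  start: KI(SI)(K(II))(I(SS(IK)))(KI(KI)(KIK)(K(II(IK))))
  [1] I(K(II))(I(SS(IK)))(KI(KI)(KIK)(K(II(IK))))
  [2] K(II)(I(SS(IK)))(KI(KI)(KIK)(K(II(IK))))
  [3] II(KI(KI)(KIK)(K(II(IK))))
  [4] I(KI(KI)(KIK)(K(II(IK))))
  [5] KI(KI)(KIK)(K(II(IK)))
  [6] I(KIK)(K(II(IK)))
  [7] KIK(K(II(IK)))
  [8] I(K(II(IK)))
  [9] K(II(IK))
  [10] K(I(IK))
  [11] K(IK)
  [12] KK

Answer: normal form = KK  (in 12 steps)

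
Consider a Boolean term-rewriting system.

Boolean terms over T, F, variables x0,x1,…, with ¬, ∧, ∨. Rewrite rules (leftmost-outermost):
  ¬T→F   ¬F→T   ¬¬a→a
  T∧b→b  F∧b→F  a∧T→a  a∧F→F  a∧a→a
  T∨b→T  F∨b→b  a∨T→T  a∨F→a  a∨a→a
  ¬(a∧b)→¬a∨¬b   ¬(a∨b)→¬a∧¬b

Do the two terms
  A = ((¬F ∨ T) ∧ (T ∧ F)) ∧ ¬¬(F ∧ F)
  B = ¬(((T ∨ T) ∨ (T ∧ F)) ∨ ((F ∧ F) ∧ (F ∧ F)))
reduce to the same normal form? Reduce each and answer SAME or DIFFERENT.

Term A:
  start: ((¬F ∨ T) ∧ (T ∧ F)) ∧ ¬¬(F ∧ F)
  →1  (T ∧ (T ∧ F)) ∧ ¬¬(F ∧ F)
  →2  (T ∧ F) ∧ ¬¬(F ∧ F)
  →3  F ∧ ¬¬(F ∧ F)
  →4  F

Term B:
  start: ¬(((T ∨ T) ∨ (T ∧ F)) ∨ ((F ∧ F) ∧ (F ∧ F)))
  →1  ¬((T ∨ T) ∨ (T ∧ F)) ∧ ¬((F ∧ F) ∧ (F ∧ F))
  →2  (¬(T ∨ T) ∧ ¬(T ∧ F)) ∧ ¬((F ∧ F) ∧ (F ∧ F))
  →3  ((¬T ∧ ¬T) ∧ ¬(T ∧ F)) ∧ ¬((F ∧ F) ∧ (F ∧ F))
  →4  (¬T ∧ ¬(T ∧ F)) ∧ ¬((F ∧ F) ∧ (F ∧ F))
  →5  (F ∧ ¬(T ∧ F)) ∧ ¬((F ∧ F) ∧ (F ∧ F))
  →6  F ∧ ¬((F ∧ F) ∧ (F ∧ F))
  →7  F

Answer: SAME — A ⇓ F, B ⇓ F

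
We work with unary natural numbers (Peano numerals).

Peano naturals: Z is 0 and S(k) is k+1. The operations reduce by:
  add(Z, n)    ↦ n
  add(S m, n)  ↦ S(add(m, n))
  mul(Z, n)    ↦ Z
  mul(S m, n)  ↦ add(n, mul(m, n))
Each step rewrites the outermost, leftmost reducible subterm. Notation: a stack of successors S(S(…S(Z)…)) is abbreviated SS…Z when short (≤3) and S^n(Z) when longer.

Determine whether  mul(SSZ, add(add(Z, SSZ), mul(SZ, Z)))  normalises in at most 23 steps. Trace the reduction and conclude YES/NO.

  start: mul(SSZ, add(add(Z, SSZ), mul(SZ, Z)))
  step 1: add(add(add(Z, SSZ), mul(SZ, Z)), mul(SZ, add(add(Z, SSZ), mul(SZ, Z))))
  step 2: add(add(SSZ, mul(SZ, Z)), mul(SZ, add(add(Z, SSZ), mul(SZ, Z))))
  step 3: add(S(add(SZ, mul(SZ, Z))), mul(SZ, add(add(Z, SSZ), mul(SZ, Z))))
  step 4: S(add(add(SZ, mul(SZ, Z)), mul(SZ, add(add(Z, SSZ), mul(SZ, Z)))))
  step 5: S(add(S(add(Z, mul(SZ, Z))), mul(SZ, add(add(Z, SSZ), mul(SZ, Z)))))
  step 6: S(S(add(add(Z, mul(SZ, Z)), mul(SZ, add(add(Z, SSZ), mul(SZ, Z))))))
  step 7: S(S(add(mul(SZ, Z), mul(SZ, add(add(Z, SSZ), mul(SZ, Z))))))
  step 8: S(S(add(add(Z, mul(Z, Z)), mul(SZ, add(add(Z, SSZ), mul(SZ, Z))))))
  step 9: S(S(add(mul(Z, Z), mul(SZ, add(add(Z, SSZ), mul(SZ, Z))))))
  step 10: S(S(add(Z, mul(SZ, add(add(Z, SSZ), mul(SZ, Z))))))
  step 11: S(S(mul(SZ, add(add(Z, SSZ), mul(SZ, Z)))))
  step 12: S(S(add(add(add(Z, SSZ), mul(SZ, Z)), mul(Z, add(add(Z, SSZ), mul(SZ, Z))))))
  step 13: S(S(add(add(SSZ, mul(SZ, Z)), mul(Z, add(add(Z, SSZ), mul(SZ, Z))))))
  step 14: S(S(add(S(add(SZ, mul(SZ, Z))), mul(Z, add(add(Z, SSZ), mul(SZ, Z))))))
  step 15: S(S(S(add(add(SZ, mul(SZ, Z)), mul(Z, add(add(Z, SSZ), mul(SZ, Z)))))))
  step 16: S(S(S(add(S(add(Z, mul(SZ, Z))), mul(Z, add(add(Z, SSZ), mul(SZ, Z)))))))
  step 17: S(S(S(S(add(add(Z, mul(SZ, Z)), mul(Z, add(add(Z, SSZ), mul(SZ, Z))))))))
  step 18: S(S(S(S(add(mul(SZ, Z), mul(Z, add(add(Z, SSZ), mul(SZ, Z))))))))
  step 19: S(S(S(S(add(add(Z, mul(Z, Z)), mul(Z, add(add(Z, SSZ), mul(SZ, Z))))))))
  step 20: S(S(S(S(add(mul(Z, Z), mul(Z, add(add(Z, SSZ), mul(SZ, Z))))))))
  step 21: S(S(S(S(add(Z, mul(Z, add(add(Z, SSZ), mul(SZ, Z))))))))
  step 22: S(S(S(S(mul(Z, add(add(Z, SSZ), mul(SZ, Z)))))))
  step 23: S^4(Z)

Answer: YES — reaches normal form S^4(Z) in 23 ≤ 23 steps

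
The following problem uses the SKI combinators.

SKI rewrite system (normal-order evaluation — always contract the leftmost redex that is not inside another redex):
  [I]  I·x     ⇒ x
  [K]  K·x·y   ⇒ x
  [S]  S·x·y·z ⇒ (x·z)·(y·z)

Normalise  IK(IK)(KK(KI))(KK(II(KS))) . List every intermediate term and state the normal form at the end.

  start: IK(IK)(KK(KI))(KK(II(KS)))
  →1  K(IK)(KK(KI))(KK(II(KS)))
  →2  IK(KK(II(KS)))
  →3  K(KK(II(KS)))
  →4  KK

Answer: normal form = KK  (in 4 steps)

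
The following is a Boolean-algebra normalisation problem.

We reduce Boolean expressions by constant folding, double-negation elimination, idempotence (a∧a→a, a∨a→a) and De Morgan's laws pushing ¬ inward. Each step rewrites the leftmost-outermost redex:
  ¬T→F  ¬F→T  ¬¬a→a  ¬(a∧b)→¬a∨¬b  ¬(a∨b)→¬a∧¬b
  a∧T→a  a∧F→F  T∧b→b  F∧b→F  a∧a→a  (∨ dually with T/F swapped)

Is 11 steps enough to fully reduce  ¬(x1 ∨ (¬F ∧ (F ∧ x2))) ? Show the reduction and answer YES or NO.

  start: ¬(x1 ∨ (¬F ∧ (F ∧ x2)))
  →1  ¬x1 ∧ ¬(¬F ∧ (F ∧ x2))
  →2  ¬x1 ∧ (¬¬F ∨ ¬(F ∧ x2))
  →3  ¬x1 ∧ (F ∨ ¬(F ∧ x2))
  →4  ¬x1 ∧ ¬(F ∧ x2)
  →5  ¬x1 ∧ (¬F ∨ ¬x2)
  →6  ¬x1 ∧ (T ∨ ¬x2)
  →7  ¬x1 ∧ T
  →8  ¬x1

Answer: YES — reaches normal form ¬x1 in 8 ≤ 11 steps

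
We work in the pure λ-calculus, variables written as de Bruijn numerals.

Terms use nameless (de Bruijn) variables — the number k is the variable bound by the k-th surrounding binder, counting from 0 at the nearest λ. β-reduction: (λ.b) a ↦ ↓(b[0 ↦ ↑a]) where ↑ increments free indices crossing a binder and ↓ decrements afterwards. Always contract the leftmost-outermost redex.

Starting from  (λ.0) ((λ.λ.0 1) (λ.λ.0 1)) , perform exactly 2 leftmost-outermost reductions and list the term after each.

Answer: after 2 steps: λ.0 (λ.λ.0 1)

Derivation:
  start: (λ.0) ((λ.λ.0 1) (λ.λ.0 1))
  [1] (λ.λ.0 1) (λ.λ.0 1)
  [2] λ.0 (λ.λ.0 1)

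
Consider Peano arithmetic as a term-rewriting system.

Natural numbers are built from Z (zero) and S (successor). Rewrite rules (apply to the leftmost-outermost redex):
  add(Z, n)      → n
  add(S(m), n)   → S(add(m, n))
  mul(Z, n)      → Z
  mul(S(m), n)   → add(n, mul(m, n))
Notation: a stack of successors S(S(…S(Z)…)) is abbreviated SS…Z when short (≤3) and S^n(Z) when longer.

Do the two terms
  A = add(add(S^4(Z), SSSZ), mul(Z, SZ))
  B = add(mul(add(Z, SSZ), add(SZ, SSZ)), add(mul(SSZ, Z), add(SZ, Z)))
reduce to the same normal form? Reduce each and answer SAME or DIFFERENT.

Term A:
  start: add(add(S^4(Z), SSSZ), mul(Z, SZ))
  [1] add(S(add(SSSZ, SSSZ)), mul(Z, SZ))
  [2] S(add(add(SSSZ, SSSZ), mul(Z, SZ)))
  [3] S(add(S(add(SSZ, SSSZ)), mul(Z, SZ)))
  [4] S(S(add(add(SSZ, SSSZ), mul(Z, SZ))))
  [5] S(S(add(S(add(SZ, SSSZ)), mul(Z, SZ))))
  [6] S(S(S(add(add(SZ, SSSZ), mul(Z, SZ)))))
  [7] S(S(S(add(S(add(Z, SSSZ)), mul(Z, SZ)))))
  [8] S(S(S(S(add(add(Z, SSSZ), mul(Z, SZ))))))
  [9] S(S(S(S(add(SSSZ, mul(Z, SZ))))))
  [10] S(S(S(S(S(add(SSZ, mul(Z, SZ)))))))
  [11] S(S(S(S(S(S(add(SZ, mul(Z, SZ))))))))
  [12] S(S(S(S(S(S(S(add(Z, mul(Z, SZ)))))))))
  [13] S(S(S(S(S(S(S(mul(Z, SZ))))))))
  [14] S^7(Z)

Term B:
  start: add(mul(add(Z, SSZ), add(SZ, SSZ)), add(mul(SSZ, Z), add(SZ, Z)))
  [1] add(mul(SSZ, add(SZ, SSZ)), add(mul(SSZ, Z), add(SZ, Z)))
  [2] add(add(add(SZ, SSZ), mul(SZ, add(SZ, SSZ))), add(mul(SSZ, Z), add(SZ, Z)))
  [3] add(add(S(add(Z, SSZ)), mul(SZ, add(SZ, SSZ))), add(mul(SSZ, Z), add(SZ, Z)))
  [4] add(S(add(add(Z, SSZ), mul(SZ, add(SZ, SSZ)))), add(mul(SSZ, Z), add(SZ, Z)))
  [5] S(add(add(add(Z, SSZ), mul(SZ, add(SZ, SSZ))), add(mul(SSZ, Z), add(SZ, Z))))
  [6] S(add(add(SSZ, mul(SZ, add(SZ, SSZ))), add(mul(SSZ, Z), add(SZ, Z))))
  [7] S(add(S(add(SZ, mul(SZ, add(SZ, SSZ)))), add(mul(SSZ, Z), add(SZ, Z))))
  [8] S(S(add(add(SZ, mul(SZ, add(SZ, SSZ))), add(mul(SSZ, Z), add(SZ, Z)))))
  [9] S(S(add(S(add(Z, mul(SZ, add(SZ, SSZ)))), add(mul(SSZ, Z), add(SZ, Z)))))
  [10] S(S(S(add(add(Z, mul(SZ, add(SZ, SSZ))), add(mul(SSZ, Z), add(SZ, Z))))))
  [11] S(S(S(add(mul(SZ, add(SZ, SSZ)), add(mul(SSZ, Z), add(SZ, Z))))))
  [12] S(S(S(add(add(add(SZ, SSZ), mul(Z, add(SZ, SSZ))), add(mul(SSZ, Z), add(SZ, Z))))))
  [13] S(S(S(add(add(S(add(Z, SSZ)), mul(Z, add(SZ, SSZ))), add(mul(SSZ, Z), add(SZ, Z))))))
  [14] S(S(S(add(S(add(add(Z, SSZ), mul(Z, add(SZ, SSZ)))), add(mul(SSZ, Z), add(SZ, Z))))))
  [15] S(S(S(S(add(add(add(Z, SSZ), mul(Z, add(SZ, SSZ))), add(mul(SSZ, Z), add(SZ, Z)))))))
  [16] S(S(S(S(add(add(SSZ, mul(Z, add(SZ, SSZ))), add(mul(SSZ, Z), add(SZ, Z)))))))
  [17] S(S(S(S(add(S(add(SZ, mul(Z, add(SZ, SSZ)))), add(mul(SSZ, Z), add(SZ, Z)))))))
  [18] S(S(S(S(S(add(add(SZ, mul(Z, add(SZ, SSZ))), add(mul(SSZ, Z), add(SZ, Z))))))))
  [19] S(S(S(S(S(add(S(add(Z, mul(Z, add(SZ, SSZ)))), add(mul(SSZ, Z), add(SZ, Z))))))))
  [20] S(S(S(S(S(S(add(add(Z, mul(Z, add(SZ, SSZ))), add(mul(SSZ, Z), add(SZ, Z)))))))))
  [21] S(S(S(S(S(S(add(mul(Z, add(SZ, SSZ)), add(mul(SSZ, Z), add(SZ, Z)))))))))
  [22] S(S(S(S(S(S(add(Z, add(mul(SSZ, Z), add(SZ, Z)))))))))
  [23] S(S(S(S(S(S(add(mul(SSZ, Z), add(SZ, Z))))))))
  [24] S(S(S(S(S(S(add(add(Z, mul(SZ, Z)), add(SZ, Z))))))))
  [25] S(S(S(S(S(S(add(mul(SZ, Z), add(SZ, Z))))))))
  [26] S(S(S(S(S(S(add(add(Z, mul(Z, Z)), add(SZ, Z))))))))
  [27] S(S(S(S(S(S(add(mul(Z, Z), add(SZ, Z))))))))
  [28] S(S(S(S(S(S(add(Z, add(SZ, Z))))))))
  [29] S(S(S(S(S(S(add(SZ, Z)))))))
  [30] S(S(S(S(S(S(S(add(Z, Z))))))))
  [31] S^7(Z)

Answer: SAME — A ⇓ S^7(Z), B ⇓ S^7(Z)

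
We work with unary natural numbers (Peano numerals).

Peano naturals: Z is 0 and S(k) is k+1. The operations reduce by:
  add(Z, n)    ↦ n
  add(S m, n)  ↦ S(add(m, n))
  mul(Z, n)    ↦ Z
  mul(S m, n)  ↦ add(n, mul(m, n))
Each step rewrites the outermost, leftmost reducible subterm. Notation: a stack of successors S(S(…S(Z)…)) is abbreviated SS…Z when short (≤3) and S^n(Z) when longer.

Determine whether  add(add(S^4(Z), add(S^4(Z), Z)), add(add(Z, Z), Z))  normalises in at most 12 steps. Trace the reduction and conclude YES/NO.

  start: add(add(S^4(Z), add(S^4(Z), Z)), add(add(Z, Z), Z))
  →1  add(S(add(SSSZ, add(S^4(Z), Z))), add(add(Z, Z), Z))
  →2  S(add(add(SSSZ, add(S^4(Z), Z)), add(add(Z, Z), Z)))
  →3  S(add(S(add(SSZ, add(S^4(Z), Z))), add(add(Z, Z), Z)))
  →4  S(S(add(add(SSZ, add(S^4(Z), Z)), add(add(Z, Z), Z))))
  →5  S(S(add(S(add(SZ, add(S^4(Z), Z))), add(add(Z, Z), Z))))
  →6  S(S(S(add(add(SZ, add(S^4(Z), Z)), add(add(Z, Z), Z)))))
  →7  S(S(S(add(S(add(Z, add(S^4(Z), Z))), add(add(Z, Z), Z)))))
  →8  S(S(S(S(add(add(Z, add(S^4(Z), Z)), add(add(Z, Z), Z))))))
  →9  S(S(S(S(add(add(S^4(Z), Z), add(add(Z, Z), Z))))))
  →10  S(S(S(S(add(S(add(SSSZ, Z)), add(add(Z, Z), Z))))))
  →11  S(S(S(S(S(add(add(SSSZ, Z), add(add(Z, Z), Z)))))))
  →12  S(S(S(S(S(add(S(add(SSZ, Z)), add(add(Z, Z), Z)))))))

Answer: NO — after 12 steps the term is S(S(S(S(S(add(S(add(SSZ, Z)), add(add(Z, Z), Z))))))), not yet normal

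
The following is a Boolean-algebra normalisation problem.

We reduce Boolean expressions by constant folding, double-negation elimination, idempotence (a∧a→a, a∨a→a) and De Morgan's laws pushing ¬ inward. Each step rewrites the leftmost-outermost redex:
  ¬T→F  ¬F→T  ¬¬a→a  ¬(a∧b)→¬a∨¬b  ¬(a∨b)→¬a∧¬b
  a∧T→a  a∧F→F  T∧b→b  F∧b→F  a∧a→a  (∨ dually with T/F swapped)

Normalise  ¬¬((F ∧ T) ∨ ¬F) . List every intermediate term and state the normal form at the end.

  start: ¬¬((F ∧ T) ∨ ¬F)
  →1  (F ∧ T) ∨ ¬F
  →2  F ∨ ¬F
  →3  ¬F
  →4  T

Answer: normal form = T  (in 4 steps)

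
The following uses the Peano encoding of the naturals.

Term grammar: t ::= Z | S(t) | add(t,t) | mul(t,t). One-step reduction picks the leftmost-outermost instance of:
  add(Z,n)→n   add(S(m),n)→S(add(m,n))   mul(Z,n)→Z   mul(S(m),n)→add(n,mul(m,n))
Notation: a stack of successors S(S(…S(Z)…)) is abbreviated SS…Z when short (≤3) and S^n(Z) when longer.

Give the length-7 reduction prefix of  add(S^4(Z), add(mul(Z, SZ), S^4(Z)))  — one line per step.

  start: add(S^4(Z), add(mul(Z, SZ), S^4(Z)))
  [1] S(add(SSSZ, add(mul(Z, SZ), S^4(Z))))
  [2] S(S(add(SSZ, add(mul(Z, SZ), S^4(Z)))))
  [3] S(S(S(add(SZ, add(mul(Z, SZ), S^4(Z))))))
  [4] S(S(S(S(add(Z, add(mul(Z, SZ), S^4(Z)))))))
  [5] S(S(S(S(add(mul(Z, SZ), S^4(Z))))))
  [6] S(S(S(S(add(Z, S^4(Z))))))
  [7] S^8(Z)

Answer: after 7 steps: S^8(Z)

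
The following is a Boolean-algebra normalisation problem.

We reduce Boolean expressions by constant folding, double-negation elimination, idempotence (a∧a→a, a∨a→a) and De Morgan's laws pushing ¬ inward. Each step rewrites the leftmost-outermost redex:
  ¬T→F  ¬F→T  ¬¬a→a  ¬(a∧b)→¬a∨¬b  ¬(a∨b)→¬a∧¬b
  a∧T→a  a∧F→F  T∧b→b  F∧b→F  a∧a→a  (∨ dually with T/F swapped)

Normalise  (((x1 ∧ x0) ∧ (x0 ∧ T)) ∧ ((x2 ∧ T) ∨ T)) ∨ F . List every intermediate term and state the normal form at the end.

  start: (((x1 ∧ x0) ∧ (x0 ∧ T)) ∧ ((x2 ∧ T) ∨ T)) ∨ F
  →1  ((x1 ∧ x0) ∧ (x0 ∧ T)) ∧ ((x2 ∧ T) ∨ T)
  →2  ((x1 ∧ x0) ∧ x0) ∧ ((x2 ∧ T) ∨ T)
  →3  ((x1 ∧ x0) ∧ x0) ∧ T
  →4  (x1 ∧ x0) ∧ x0

Answer: normal form = (x1 ∧ x0) ∧ x0  (in 4 steps)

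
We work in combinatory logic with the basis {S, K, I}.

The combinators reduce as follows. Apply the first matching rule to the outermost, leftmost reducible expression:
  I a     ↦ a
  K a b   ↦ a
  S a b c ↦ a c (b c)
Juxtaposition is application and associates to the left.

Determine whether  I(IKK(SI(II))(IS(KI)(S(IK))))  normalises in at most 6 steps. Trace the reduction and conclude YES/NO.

  start: I(IKK(SI(II))(IS(KI)(S(IK))))
  step 1: IKK(SI(II))(IS(KI)(S(IK)))
  step 2: KK(SI(II))(IS(KI)(S(IK)))
  step 3: K(IS(KI)(S(IK)))
  step 4: K(S(KI)(S(IK)))
  step 5: K(S(KI)(SK))

Answer: YES — reaches normal form K(S(KI)(SK)) in 5 ≤ 6 steps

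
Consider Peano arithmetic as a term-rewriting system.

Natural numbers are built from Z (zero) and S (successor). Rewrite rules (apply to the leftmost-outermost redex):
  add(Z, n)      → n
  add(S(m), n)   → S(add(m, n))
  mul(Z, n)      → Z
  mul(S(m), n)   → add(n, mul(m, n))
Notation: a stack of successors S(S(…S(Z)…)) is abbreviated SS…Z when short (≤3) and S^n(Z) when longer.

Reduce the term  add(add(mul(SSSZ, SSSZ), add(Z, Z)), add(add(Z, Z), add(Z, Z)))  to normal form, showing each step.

Answer: normal form = S^9(Z)  (in 40 steps)

Working:
  start: add(add(mul(SSSZ, SSSZ), add(Z, Z)), add(add(Z, Z), add(Z, Z)))
  [1] add(add(add(SSSZ, mul(SSZ, SSSZ)), add(Z, Z)), add(add(Z, Z), add(Z, Z)))
  [2] add(add(S(add(SSZ, mul(SSZ, SSSZ))), add(Z, Z)), add(add(Z, Z), add(Z, Z)))
  [3] add(S(add(add(SSZ, mul(SSZ, SSSZ)), add(Z, Z))), add(add(Z, Z), add(Z, Z)))
  [4] S(add(add(add(SSZ, mul(SSZ, SSSZ)), add(Z, Z)), add(add(Z, Z), add(Z, Z))))
  [5] S(add(add(S(add(SZ, mul(SSZ, SSSZ))), add(Z, Z)), add(add(Z, Z), add(Z, Z))))
  [6] S(add(S(add(add(SZ, mul(SSZ, SSSZ)), add(Z, Z))), add(add(Z, Z), add(Z, Z))))
  [7] S(S(add(add(add(SZ, mul(SSZ, SSSZ)), add(Z, Z)), add(add(Z, Z), add(Z, Z)))))
  [8] S(S(add(add(S(add(Z, mul(SSZ, SSSZ))), add(Z, Z)), add(add(Z, Z), add(Z, Z)))))
  [9] S(S(add(S(add(add(Z, mul(SSZ, SSSZ)), add(Z, Z))), add(add(Z, Z), add(Z, Z)))))
  [10] S(S(S(add(add(add(Z, mul(SSZ, SSSZ)), add(Z, Z)), add(add(Z, Z), add(Z, Z))))))
  [11] S(S(S(add(add(mul(SSZ, SSSZ), add(Z, Z)), add(add(Z, Z), add(Z, Z))))))
  [12] S(S(S(add(add(add(SSSZ, mul(SZ, SSSZ)), add(Z, Z)), add(add(Z, Z), add(Z, Z))))))
  [13] S(S(S(add(add(S(add(SSZ, mul(SZ, SSSZ))), add(Z, Z)), add(add(Z, Z), add(Z, Z))))))
  [14] S(S(S(add(S(add(add(SSZ, mul(SZ, SSSZ)), add(Z, Z))), add(add(Z, Z), add(Z, Z))))))
  [15] S(S(S(S(add(add(add(SSZ, mul(SZ, SSSZ)), add(Z, Z)), add(add(Z, Z), add(Z, Z)))))))
  [16] S(S(S(S(add(add(S(add(SZ, mul(SZ, SSSZ))), add(Z, Z)), add(add(Z, Z), add(Z, Z)))))))
  [17] S(S(S(S(add(S(add(add(SZ, mul(SZ, SSSZ)), add(Z, Z))), add(add(Z, Z), add(Z, Z)))))))
  [18] S(S(S(S(S(add(add(add(SZ, mul(SZ, SSSZ)), add(Z, Z)), add(add(Z, Z), add(Z, Z))))))))
  [19] S(S(S(S(S(add(add(S(add(Z, mul(SZ, SSSZ))), add(Z, Z)), add(add(Z, Z), add(Z, Z))))))))
  [20] S(S(S(S(S(add(S(add(add(Z, mul(SZ, SSSZ)), add(Z, Z))), add(add(Z, Z), add(Z, Z))))))))
  [21] S(S(S(S(S(S(add(add(add(Z, mul(SZ, SSSZ)), add(Z, Z)), add(add(Z, Z), add(Z, Z)))))))))
  [22] S(S(S(S(S(S(add(add(mul(SZ, SSSZ), add(Z, Z)), add(add(Z, Z), add(Z, Z)))))))))
  [23] S(S(S(S(S(S(add(add(add(SSSZ, mul(Z, SSSZ)), add(Z, Z)), add(add(Z, Z), add(Z, Z)))))))))
  [24] S(S(S(S(S(S(add(add(S(add(SSZ, mul(Z, SSSZ))), add(Z, Z)), add(add(Z, Z), add(Z, Z)))))))))
  [25] S(S(S(S(S(S(add(S(add(add(SSZ, mul(Z, SSSZ)), add(Z, Z))), add(add(Z, Z), add(Z, Z)))))))))
  [26] S(S(S(S(S(S(S(add(add(add(SSZ, mul(Z, SSSZ)), add(Z, Z)), add(add(Z, Z), add(Z, Z))))))))))
  [27] S(S(S(S(S(S(S(add(add(S(add(SZ, mul(Z, SSSZ))), add(Z, Z)), add(add(Z, Z), add(Z, Z))))))))))
  [28] S(S(S(S(S(S(S(add(S(add(add(SZ, mul(Z, SSSZ)), add(Z, Z))), add(add(Z, Z), add(Z, Z))))))))))
  [29] S(S(S(S(S(S(S(S(add(add(add(SZ, mul(Z, SSSZ)), add(Z, Z)), add(add(Z, Z), add(Z, Z)))))))))))
  [30] S(S(S(S(S(S(S(S(add(add(S(add(Z, mul(Z, SSSZ))), add(Z, Z)), add(add(Z, Z), add(Z, Z)))))))))))
  [31] S(S(S(S(S(S(S(S(add(S(add(add(Z, mul(Z, SSSZ)), add(Z, Z))), add(add(Z, Z), add(Z, Z)))))))))))
  [32] S(S(S(S(S(S(S(S(S(add(add(add(Z, mul(Z, SSSZ)), add(Z, Z)), add(add(Z, Z), add(Z, Z))))))))))))
  [33] S(S(S(S(S(S(S(S(S(add(add(mul(Z, SSSZ), add(Z, Z)), add(add(Z, Z), add(Z, Z))))))))))))
  [34] S(S(S(S(S(S(S(S(S(add(add(Z, add(Z, Z)), add(add(Z, Z), add(Z, Z))))))))))))
  [35] S(S(S(S(S(S(S(S(S(add(add(Z, Z), add(add(Z, Z), add(Z, Z))))))))))))
  [36] S(S(S(S(S(S(S(S(S(add(Z, add(add(Z, Z), add(Z, Z))))))))))))
  [37] S(S(S(S(S(S(S(S(S(add(add(Z, Z), add(Z, Z)))))))))))
  [38] S(S(S(S(S(S(S(S(S(add(Z, add(Z, Z)))))))))))
  [39] S(S(S(S(S(S(S(S(S(add(Z, Z))))))))))
  [40] S^9(Z)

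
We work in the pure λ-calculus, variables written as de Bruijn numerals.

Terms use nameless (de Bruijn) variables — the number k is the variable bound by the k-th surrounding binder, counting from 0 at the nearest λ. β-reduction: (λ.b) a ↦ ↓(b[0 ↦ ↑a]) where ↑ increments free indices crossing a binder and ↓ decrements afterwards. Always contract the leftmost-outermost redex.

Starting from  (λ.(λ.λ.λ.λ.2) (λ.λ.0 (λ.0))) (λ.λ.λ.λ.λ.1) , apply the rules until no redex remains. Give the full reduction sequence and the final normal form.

  start: (λ.(λ.λ.λ.λ.2) (λ.λ.0 (λ.0))) (λ.λ.λ.λ.λ.1)
  step 1: (λ.λ.λ.λ.2) (λ.λ.0 (λ.0))
  step 2: λ.λ.λ.2

Answer: normal form = λ.λ.λ.2  (in 2 steps)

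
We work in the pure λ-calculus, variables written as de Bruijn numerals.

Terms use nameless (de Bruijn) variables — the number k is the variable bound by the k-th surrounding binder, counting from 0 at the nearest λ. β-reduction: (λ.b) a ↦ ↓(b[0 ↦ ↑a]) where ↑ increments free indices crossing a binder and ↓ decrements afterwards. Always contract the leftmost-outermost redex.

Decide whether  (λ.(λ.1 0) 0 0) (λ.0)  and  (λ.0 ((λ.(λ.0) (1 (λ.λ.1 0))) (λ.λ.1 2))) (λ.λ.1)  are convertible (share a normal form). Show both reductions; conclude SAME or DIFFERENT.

Term A:
  start: (λ.(λ.1 0) 0 0) (λ.0)
  step 1: (λ.(λ.0) 0) (λ.0) (λ.0)
  step 2: (λ.0) (λ.0) (λ.0)
  step 3: (λ.0) (λ.0)
  step 4: λ.0

Term B:
  start: (λ.0 ((λ.(λ.0) (1 (λ.λ.1 0))) (λ.λ.1 2))) (λ.λ.1)
  step 1: (λ.λ.1) ((λ.(λ.0) ((λ.λ.1) (λ.λ.1 0))) (λ.λ.1 (λ.λ.1)))
  step 2: λ.(λ.(λ.0) ((λ.λ.1) (λ.λ.1 0))) (λ.λ.1 (λ.λ.1))
  step 3: λ.(λ.0) ((λ.λ.1) (λ.λ.1 0))
  step 4: λ.(λ.λ.1) (λ.λ.1 0)
  step 5: λ.λ.λ.λ.1 0

Answer: DIFFERENT — A ⇓ λ.0, B ⇓ λ.λ.λ.λ.1 0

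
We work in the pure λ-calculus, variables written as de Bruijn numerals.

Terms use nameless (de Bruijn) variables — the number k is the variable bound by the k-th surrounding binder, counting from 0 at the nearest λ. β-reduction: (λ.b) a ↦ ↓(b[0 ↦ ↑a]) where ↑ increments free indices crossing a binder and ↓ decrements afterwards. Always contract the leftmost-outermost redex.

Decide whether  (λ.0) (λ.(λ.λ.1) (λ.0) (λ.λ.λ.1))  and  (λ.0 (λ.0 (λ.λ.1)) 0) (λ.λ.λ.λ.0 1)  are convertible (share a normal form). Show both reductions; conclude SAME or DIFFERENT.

Term A:
  start: (λ.0) (λ.(λ.λ.1) (λ.0) (λ.λ.λ.1))
  →1  λ.(λ.λ.1) (λ.0) (λ.λ.λ.1)
  →2  λ.(λ.λ.0) (λ.λ.λ.1)
  →3  λ.λ.0

Term B:
  start: (λ.0 (λ.0 (λ.λ.1)) 0) (λ.λ.λ.λ.0 1)
  →1  (λ.λ.λ.λ.0 1) (λ.0 (λ.λ.1)) (λ.λ.λ.λ.0 1)
  →2  (λ.λ.λ.0 1) (λ.λ.λ.λ.0 1)
  →3  λ.λ.0 1

Answer: DIFFERENT — A ⇓ λ.λ.0, B ⇓ λ.λ.0 1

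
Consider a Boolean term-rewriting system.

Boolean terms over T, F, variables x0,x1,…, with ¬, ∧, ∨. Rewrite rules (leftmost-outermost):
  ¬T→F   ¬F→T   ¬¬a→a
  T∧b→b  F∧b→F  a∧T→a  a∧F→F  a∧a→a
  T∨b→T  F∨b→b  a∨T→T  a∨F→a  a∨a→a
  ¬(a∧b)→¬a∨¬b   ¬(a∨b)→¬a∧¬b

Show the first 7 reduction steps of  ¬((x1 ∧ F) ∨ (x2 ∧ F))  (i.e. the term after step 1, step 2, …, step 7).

  start: ¬((x1 ∧ F) ∨ (x2 ∧ F))
  step 1: ¬(x1 ∧ F) ∧ ¬(x2 ∧ F)
  step 2: (¬x1 ∨ ¬F) ∧ ¬(x2 ∧ F)
  step 3: (¬x1 ∨ T) ∧ ¬(x2 ∧ F)
  step 4: T ∧ ¬(x2 ∧ F)
  step 5: ¬(x2 ∧ F)
  step 6: ¬x2 ∨ ¬F
  step 7: ¬x2 ∨ T

Answer: after 7 steps: ¬x2 ∨ T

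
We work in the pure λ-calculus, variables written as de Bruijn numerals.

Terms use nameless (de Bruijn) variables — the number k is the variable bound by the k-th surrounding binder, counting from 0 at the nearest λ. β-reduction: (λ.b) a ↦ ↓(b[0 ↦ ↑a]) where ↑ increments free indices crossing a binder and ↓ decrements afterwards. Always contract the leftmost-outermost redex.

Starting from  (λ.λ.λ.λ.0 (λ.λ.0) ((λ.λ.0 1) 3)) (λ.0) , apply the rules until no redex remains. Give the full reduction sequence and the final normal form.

Answer: normal form = λ.λ.λ.0 (λ.λ.0) (λ.0 (λ.0))  (in 2 steps)

Derivation:
  start: (λ.λ.λ.λ.0 (λ.λ.0) ((λ.λ.0 1) 3)) (λ.0)
  step 1: λ.λ.λ.0 (λ.λ.0) ((λ.λ.0 1) (λ.0))
  step 2: λ.λ.λ.0 (λ.λ.0) (λ.0 (λ.0))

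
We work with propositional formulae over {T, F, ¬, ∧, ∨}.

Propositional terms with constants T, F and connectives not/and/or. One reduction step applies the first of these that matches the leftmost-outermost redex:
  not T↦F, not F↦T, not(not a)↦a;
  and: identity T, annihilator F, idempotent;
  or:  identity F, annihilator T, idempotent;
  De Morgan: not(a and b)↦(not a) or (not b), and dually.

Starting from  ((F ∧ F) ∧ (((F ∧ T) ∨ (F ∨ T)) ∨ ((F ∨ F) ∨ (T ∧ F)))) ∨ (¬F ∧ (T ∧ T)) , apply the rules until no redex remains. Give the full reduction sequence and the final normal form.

Answer: normal form = T  (in 6 steps)

Derivation:
  start: ((F ∧ F) ∧ (((F ∧ T) ∨ (F ∨ T)) ∨ ((F ∨ F) ∨ (T ∧ F)))) ∨ (¬F ∧ (T ∧ T))
  step 1: (F ∧ (((F ∧ T) ∨ (F ∨ T)) ∨ ((F ∨ F) ∨ (T ∧ F)))) ∨ (¬F ∧ (T ∧ T))
  step 2: F ∨ (¬F ∧ (T ∧ T))
  step 3: ¬F ∧ (T ∧ T)
  step 4: T ∧ (T ∧ T)
  step 5: T ∧ T
  step 6: T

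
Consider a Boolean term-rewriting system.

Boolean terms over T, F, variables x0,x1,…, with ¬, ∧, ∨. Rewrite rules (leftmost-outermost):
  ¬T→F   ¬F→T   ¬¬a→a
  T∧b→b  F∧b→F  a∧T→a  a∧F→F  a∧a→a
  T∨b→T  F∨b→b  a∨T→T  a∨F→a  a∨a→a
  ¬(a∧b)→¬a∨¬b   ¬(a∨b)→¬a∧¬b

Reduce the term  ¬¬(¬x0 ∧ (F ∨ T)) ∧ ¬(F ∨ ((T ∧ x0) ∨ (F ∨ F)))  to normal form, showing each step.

  start: ¬¬(¬x0 ∧ (F ∨ T)) ∧ ¬(F ∨ ((T ∧ x0) ∨ (F ∨ F)))
  →1  (¬x0 ∧ (F ∨ T)) ∧ ¬(F ∨ ((T ∧ x0) ∨ (F ∨ F)))
  →2  (¬x0 ∧ T) ∧ ¬(F ∨ ((T ∧ x0) ∨ (F ∨ F)))
  →3  ¬x0 ∧ ¬(F ∨ ((T ∧ x0) ∨ (F ∨ F)))
  →4  ¬x0 ∧ (¬F ∧ ¬((T ∧ x0) ∨ (F ∨ F)))
  →5  ¬x0 ∧ (T ∧ ¬((T ∧ x0) ∨ (F ∨ F)))
  →6  ¬x0 ∧ ¬((T ∧ x0) ∨ (F ∨ F))
  →7  ¬x0 ∧ (¬(T ∧ x0) ∧ ¬(F ∨ F))
  →8  ¬x0 ∧ ((¬T ∨ ¬x0) ∧ ¬(F ∨ F))
  →9  ¬x0 ∧ ((F ∨ ¬x0) ∧ ¬(F ∨ F))
  →10  ¬x0 ∧ (¬x0 ∧ ¬(F ∨ F))
  →11  ¬x0 ∧ (¬x0 ∧ (¬F ∧ ¬F))
  →12  ¬x0 ∧ (¬x0 ∧ ¬F)
  →13  ¬x0 ∧ (¬x0 ∧ T)
  →14  ¬x0 ∧ ¬x0
  →15  ¬x0

Answer: normal form = ¬x0  (in 15 steps)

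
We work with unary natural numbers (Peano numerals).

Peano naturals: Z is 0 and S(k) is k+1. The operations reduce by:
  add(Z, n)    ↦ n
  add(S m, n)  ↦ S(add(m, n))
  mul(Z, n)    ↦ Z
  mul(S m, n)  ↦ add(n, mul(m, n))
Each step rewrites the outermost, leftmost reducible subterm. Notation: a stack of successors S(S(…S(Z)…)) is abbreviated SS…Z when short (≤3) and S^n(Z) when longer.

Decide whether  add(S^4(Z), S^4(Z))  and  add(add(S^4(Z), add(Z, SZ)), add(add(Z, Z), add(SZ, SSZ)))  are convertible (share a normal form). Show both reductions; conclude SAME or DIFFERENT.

Term A:
  start: add(S^4(Z), S^4(Z))
  step 1: S(add(SSSZ, S^4(Z)))
  step 2: S(S(add(SSZ, S^4(Z))))
  step 3: S(S(S(add(SZ, S^4(Z)))))
  step 4: S(S(S(S(add(Z, S^4(Z))))))
  step 5: S^8(Z)

Term B:
  start: add(add(S^4(Z), add(Z, SZ)), add(add(Z, Z), add(SZ, SSZ)))
  step 1: add(S(add(SSSZ, add(Z, SZ))), add(add(Z, Z), add(SZ, SSZ)))
  step 2: S(add(add(SSSZ, add(Z, SZ)), add(add(Z, Z), add(SZ, SSZ))))
  step 3: S(add(S(add(SSZ, add(Z, SZ))), add(add(Z, Z), add(SZ, SSZ))))
  step 4: S(S(add(add(SSZ, add(Z, SZ)), add(add(Z, Z), add(SZ, SSZ)))))
  step 5: S(S(add(S(add(SZ, add(Z, SZ))), add(add(Z, Z), add(SZ, SSZ)))))
  step 6: S(S(S(add(add(SZ, add(Z, SZ)), add(add(Z, Z), add(SZ, SSZ))))))
  step 7: S(S(S(add(S(add(Z, add(Z, SZ))), add(add(Z, Z), add(SZ, SSZ))))))
  step 8: S(S(S(S(add(add(Z, add(Z, SZ)), add(add(Z, Z), add(SZ, SSZ)))))))
  step 9: S(S(S(S(add(add(Z, SZ), add(add(Z, Z), add(SZ, SSZ)))))))
  step 10: S(S(S(S(add(SZ, add(add(Z, Z), add(SZ, SSZ)))))))
  step 11: S(S(S(S(S(add(Z, add(add(Z, Z), add(SZ, SSZ))))))))
  step 12: S(S(S(S(S(add(add(Z, Z), add(SZ, SSZ)))))))
  step 13: S(S(S(S(S(add(Z, add(SZ, SSZ)))))))
  step 14: S(S(S(S(S(add(SZ, SSZ))))))
  step 15: S(S(S(S(S(S(add(Z, SSZ)))))))
  step 16: S^8(Z)

Answer: SAME — A ⇓ S^8(Z), B ⇓ S^8(Z)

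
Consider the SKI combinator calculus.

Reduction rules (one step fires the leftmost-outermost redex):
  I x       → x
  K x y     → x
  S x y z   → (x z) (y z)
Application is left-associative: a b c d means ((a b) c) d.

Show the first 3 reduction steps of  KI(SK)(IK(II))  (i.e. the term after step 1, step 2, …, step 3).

Answer: after 3 steps: K(II)

Reduction:
  start: KI(SK)(IK(II))
  step 1: I(IK(II))
  step 2: IK(II)
  step 3: K(II)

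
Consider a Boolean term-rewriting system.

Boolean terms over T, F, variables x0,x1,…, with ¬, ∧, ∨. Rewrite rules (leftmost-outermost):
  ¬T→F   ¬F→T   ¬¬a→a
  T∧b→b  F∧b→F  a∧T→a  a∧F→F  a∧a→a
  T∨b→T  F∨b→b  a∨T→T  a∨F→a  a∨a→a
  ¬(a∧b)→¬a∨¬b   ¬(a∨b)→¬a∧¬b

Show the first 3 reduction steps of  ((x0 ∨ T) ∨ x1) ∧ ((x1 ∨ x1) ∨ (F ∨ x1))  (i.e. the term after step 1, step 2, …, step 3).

Answer: after 3 steps: (x1 ∨ x1) ∨ (F ∨ x1)

Reduction:
  start: ((x0 ∨ T) ∨ x1) ∧ ((x1 ∨ x1) ∨ (F ∨ x1))
  [1] (T ∨ x1) ∧ ((x1 ∨ x1) ∨ (F ∨ x1))
  [2] T ∧ ((x1 ∨ x1) ∨ (F ∨ x1))
  [3] (x1 ∨ x1) ∨ (F ∨ x1)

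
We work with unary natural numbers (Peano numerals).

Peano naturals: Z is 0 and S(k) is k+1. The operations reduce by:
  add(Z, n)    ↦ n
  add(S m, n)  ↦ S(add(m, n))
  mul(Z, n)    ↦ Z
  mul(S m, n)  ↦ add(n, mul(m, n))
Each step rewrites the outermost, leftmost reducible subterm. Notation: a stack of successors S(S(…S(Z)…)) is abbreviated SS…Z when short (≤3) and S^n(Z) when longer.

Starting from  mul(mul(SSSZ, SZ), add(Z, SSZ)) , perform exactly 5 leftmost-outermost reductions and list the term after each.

  start: mul(mul(SSSZ, SZ), add(Z, SSZ))
  →1  mul(add(SZ, mul(SSZ, SZ)), add(Z, SSZ))
  →2  mul(S(add(Z, mul(SSZ, SZ))), add(Z, SSZ))
  →3  add(add(Z, SSZ), mul(add(Z, mul(SSZ, SZ)), add(Z, SSZ)))
  →4  add(SSZ, mul(add(Z, mul(SSZ, SZ)), add(Z, SSZ)))
  →5  S(add(SZ, mul(add(Z, mul(SSZ, SZ)), add(Z, SSZ))))

Answer: after 5 steps: S(add(SZ, mul(add(Z, mul(SSZ, SZ)), add(Z, SSZ))))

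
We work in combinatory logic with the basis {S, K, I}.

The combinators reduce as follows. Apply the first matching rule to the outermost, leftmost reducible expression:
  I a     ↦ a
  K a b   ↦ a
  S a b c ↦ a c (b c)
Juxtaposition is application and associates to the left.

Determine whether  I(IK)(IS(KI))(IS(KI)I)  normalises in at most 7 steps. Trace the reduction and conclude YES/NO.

  start: I(IK)(IS(KI))(IS(KI)I)
  step 1: IK(IS(KI))(IS(KI)I)
  step 2: K(IS(KI))(IS(KI)I)
  step 3: IS(KI)
  step 4: S(KI)

Answer: YES — reaches normal form S(KI) in 4 ≤ 7 steps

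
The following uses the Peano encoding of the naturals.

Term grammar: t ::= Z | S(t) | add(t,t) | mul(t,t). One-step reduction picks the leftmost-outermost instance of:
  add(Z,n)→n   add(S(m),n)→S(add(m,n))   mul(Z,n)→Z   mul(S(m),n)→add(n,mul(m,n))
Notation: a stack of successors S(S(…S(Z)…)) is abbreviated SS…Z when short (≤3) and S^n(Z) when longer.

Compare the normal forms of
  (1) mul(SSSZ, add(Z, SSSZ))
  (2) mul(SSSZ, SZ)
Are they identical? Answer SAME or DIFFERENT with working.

Answer: DIFFERENT — A ⇓ S^9(Z), B ⇓ SSSZ

Reduction:
Term A:
  start: mul(SSSZ, add(Z, SSSZ))
  →1  add(add(Z, SSSZ), mul(SSZ, add(Z, SSSZ)))
  →2  add(SSSZ, mul(SSZ, add(Z, SSSZ)))
  →3  S(add(SSZ, mul(SSZ, add(Z, SSSZ))))
  →4  S(S(add(SZ, mul(SSZ, add(Z, SSSZ)))))
  →5  S(S(S(add(Z, mul(SSZ, add(Z, SSSZ))))))
  →6  S(S(S(mul(SSZ, add(Z, SSSZ)))))
  →7  S(S(S(add(add(Z, SSSZ), mul(SZ, add(Z, SSSZ))))))
  →8  S(S(S(add(SSSZ, mul(SZ, add(Z, SSSZ))))))
  →9  S(S(S(S(add(SSZ, mul(SZ, add(Z, SSSZ)))))))
  →10  S(S(S(S(S(add(SZ, mul(SZ, add(Z, SSSZ))))))))
  →11  S(S(S(S(S(S(add(Z, mul(SZ, add(Z, SSSZ)))))))))
  →12  S(S(S(S(S(S(mul(SZ, add(Z, SSSZ))))))))
  →13  S(S(S(S(S(S(add(add(Z, SSSZ), mul(Z, add(Z, SSSZ)))))))))
  →14  S(S(S(S(S(S(add(SSSZ, mul(Z, add(Z, SSSZ)))))))))
  →15  S(S(S(S(S(S(S(add(SSZ, mul(Z, add(Z, SSSZ))))))))))
  →16  S(S(S(S(S(S(S(S(add(SZ, mul(Z, add(Z, SSSZ)))))))))))
  →17  S(S(S(S(S(S(S(S(S(add(Z, mul(Z, add(Z, SSSZ))))))))))))
  →18  S(S(S(S(S(S(S(S(S(mul(Z, add(Z, SSSZ)))))))))))
  →19  S^9(Z)

Term B:
  start: mul(SSSZ, SZ)
  →1  add(SZ, mul(SSZ, SZ))
  →2  S(add(Z, mul(SSZ, SZ)))
  →3  S(mul(SSZ, SZ))
  →4  S(add(SZ, mul(SZ, SZ)))
  →5  S(S(add(Z, mul(SZ, SZ))))
  →6  S(S(mul(SZ, SZ)))
  →7  S(S(add(SZ, mul(Z, SZ))))
  →8  S(S(S(add(Z, mul(Z, SZ)))))
  →9  S(S(S(mul(Z, SZ))))
  →10  SSSZ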